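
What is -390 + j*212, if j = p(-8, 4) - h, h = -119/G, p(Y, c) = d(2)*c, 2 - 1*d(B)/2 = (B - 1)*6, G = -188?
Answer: -343485/47 ≈ -7308.2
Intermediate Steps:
d(B) = 16 - 12*B (d(B) = 4 - 2*(B - 1)*6 = 4 - 2*(-1 + B)*6 = 4 - 2*(-6 + 6*B) = 4 + (12 - 12*B) = 16 - 12*B)
p(Y, c) = -8*c (p(Y, c) = (16 - 12*2)*c = (16 - 24)*c = -8*c)
h = 119/188 (h = -119/(-188) = -119*(-1/188) = 119/188 ≈ 0.63298)
j = -6135/188 (j = -8*4 - 1*119/188 = -32 - 119/188 = -6135/188 ≈ -32.633)
-390 + j*212 = -390 - 6135/188*212 = -390 - 325155/47 = -343485/47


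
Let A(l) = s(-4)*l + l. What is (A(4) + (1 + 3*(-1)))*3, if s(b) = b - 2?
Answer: -66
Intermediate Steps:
s(b) = -2 + b
A(l) = -5*l (A(l) = (-2 - 4)*l + l = -6*l + l = -5*l)
(A(4) + (1 + 3*(-1)))*3 = (-5*4 + (1 + 3*(-1)))*3 = (-20 + (1 - 3))*3 = (-20 - 2)*3 = -22*3 = -66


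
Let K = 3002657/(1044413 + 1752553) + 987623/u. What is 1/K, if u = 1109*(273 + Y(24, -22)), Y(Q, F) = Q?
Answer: 102360564702/416815788431 ≈ 0.24558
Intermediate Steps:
u = 329373 (u = 1109*(273 + 24) = 1109*297 = 329373)
K = 416815788431/102360564702 (K = 3002657/(1044413 + 1752553) + 987623/329373 = 3002657/2796966 + 987623*(1/329373) = 3002657*(1/2796966) + 987623/329373 = 3002657/2796966 + 987623/329373 = 416815788431/102360564702 ≈ 4.0720)
1/K = 1/(416815788431/102360564702) = 102360564702/416815788431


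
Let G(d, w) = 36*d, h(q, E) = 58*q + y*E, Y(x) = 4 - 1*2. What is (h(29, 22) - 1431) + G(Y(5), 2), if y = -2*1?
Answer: 279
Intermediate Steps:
y = -2
Y(x) = 2 (Y(x) = 4 - 2 = 2)
h(q, E) = -2*E + 58*q (h(q, E) = 58*q - 2*E = -2*E + 58*q)
(h(29, 22) - 1431) + G(Y(5), 2) = ((-2*22 + 58*29) - 1431) + 36*2 = ((-44 + 1682) - 1431) + 72 = (1638 - 1431) + 72 = 207 + 72 = 279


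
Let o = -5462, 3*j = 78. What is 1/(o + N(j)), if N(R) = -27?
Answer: -1/5489 ≈ -0.00018218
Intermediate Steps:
j = 26 (j = (⅓)*78 = 26)
1/(o + N(j)) = 1/(-5462 - 27) = 1/(-5489) = -1/5489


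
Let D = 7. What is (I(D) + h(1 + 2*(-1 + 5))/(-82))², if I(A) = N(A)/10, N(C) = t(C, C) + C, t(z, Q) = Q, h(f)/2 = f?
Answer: 58564/42025 ≈ 1.3936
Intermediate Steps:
h(f) = 2*f
N(C) = 2*C (N(C) = C + C = 2*C)
I(A) = A/5 (I(A) = (2*A)/10 = (2*A)*(⅒) = A/5)
(I(D) + h(1 + 2*(-1 + 5))/(-82))² = ((⅕)*7 + (2*(1 + 2*(-1 + 5)))/(-82))² = (7/5 + (2*(1 + 2*4))*(-1/82))² = (7/5 + (2*(1 + 8))*(-1/82))² = (7/5 + (2*9)*(-1/82))² = (7/5 + 18*(-1/82))² = (7/5 - 9/41)² = (242/205)² = 58564/42025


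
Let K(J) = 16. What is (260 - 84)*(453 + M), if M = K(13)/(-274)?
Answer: 10921328/137 ≈ 79718.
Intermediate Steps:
M = -8/137 (M = 16/(-274) = 16*(-1/274) = -8/137 ≈ -0.058394)
(260 - 84)*(453 + M) = (260 - 84)*(453 - 8/137) = 176*(62053/137) = 10921328/137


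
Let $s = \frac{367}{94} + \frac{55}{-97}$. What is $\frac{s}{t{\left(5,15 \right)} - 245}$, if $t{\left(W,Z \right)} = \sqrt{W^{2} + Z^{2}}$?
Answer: $- \frac{497007}{36335230} - \frac{10143 \sqrt{10}}{36335230} \approx -0.014561$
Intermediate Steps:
$s = \frac{30429}{9118}$ ($s = 367 \cdot \frac{1}{94} + 55 \left(- \frac{1}{97}\right) = \frac{367}{94} - \frac{55}{97} = \frac{30429}{9118} \approx 3.3372$)
$\frac{s}{t{\left(5,15 \right)} - 245} = \frac{30429}{9118 \left(\sqrt{5^{2} + 15^{2}} - 245\right)} = \frac{30429}{9118 \left(\sqrt{25 + 225} - 245\right)} = \frac{30429}{9118 \left(\sqrt{250} - 245\right)} = \frac{30429}{9118 \left(5 \sqrt{10} - 245\right)} = \frac{30429}{9118 \left(-245 + 5 \sqrt{10}\right)}$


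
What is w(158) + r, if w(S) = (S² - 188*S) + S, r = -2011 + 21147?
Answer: 14554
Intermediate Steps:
r = 19136
w(S) = S² - 187*S
w(158) + r = 158*(-187 + 158) + 19136 = 158*(-29) + 19136 = -4582 + 19136 = 14554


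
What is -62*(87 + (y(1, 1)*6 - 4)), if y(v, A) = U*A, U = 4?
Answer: -6634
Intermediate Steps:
y(v, A) = 4*A
-62*(87 + (y(1, 1)*6 - 4)) = -62*(87 + ((4*1)*6 - 4)) = -62*(87 + (4*6 - 4)) = -62*(87 + (24 - 4)) = -62*(87 + 20) = -62*107 = -6634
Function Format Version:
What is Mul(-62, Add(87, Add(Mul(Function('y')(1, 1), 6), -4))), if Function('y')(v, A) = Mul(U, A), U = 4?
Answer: -6634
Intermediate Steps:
Function('y')(v, A) = Mul(4, A)
Mul(-62, Add(87, Add(Mul(Function('y')(1, 1), 6), -4))) = Mul(-62, Add(87, Add(Mul(Mul(4, 1), 6), -4))) = Mul(-62, Add(87, Add(Mul(4, 6), -4))) = Mul(-62, Add(87, Add(24, -4))) = Mul(-62, Add(87, 20)) = Mul(-62, 107) = -6634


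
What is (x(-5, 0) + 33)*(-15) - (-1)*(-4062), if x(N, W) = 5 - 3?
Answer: -4587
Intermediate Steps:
x(N, W) = 2
(x(-5, 0) + 33)*(-15) - (-1)*(-4062) = (2 + 33)*(-15) - (-1)*(-4062) = 35*(-15) - 1*4062 = -525 - 4062 = -4587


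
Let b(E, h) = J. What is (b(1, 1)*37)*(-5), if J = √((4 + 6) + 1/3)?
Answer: -185*√93/3 ≈ -594.69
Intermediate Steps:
J = √93/3 (J = √(10 + ⅓) = √(31/3) = √93/3 ≈ 3.2146)
b(E, h) = √93/3
(b(1, 1)*37)*(-5) = ((√93/3)*37)*(-5) = (37*√93/3)*(-5) = -185*√93/3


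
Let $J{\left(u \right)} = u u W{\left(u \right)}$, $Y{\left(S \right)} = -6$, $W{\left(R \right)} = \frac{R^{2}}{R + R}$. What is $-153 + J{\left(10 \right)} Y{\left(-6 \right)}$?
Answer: $-3153$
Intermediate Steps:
$W{\left(R \right)} = \frac{R}{2}$ ($W{\left(R \right)} = \frac{R^{2}}{2 R} = \frac{1}{2 R} R^{2} = \frac{R}{2}$)
$J{\left(u \right)} = \frac{u^{3}}{2}$ ($J{\left(u \right)} = u u \frac{u}{2} = u^{2} \frac{u}{2} = \frac{u^{3}}{2}$)
$-153 + J{\left(10 \right)} Y{\left(-6 \right)} = -153 + \frac{10^{3}}{2} \left(-6\right) = -153 + \frac{1}{2} \cdot 1000 \left(-6\right) = -153 + 500 \left(-6\right) = -153 - 3000 = -3153$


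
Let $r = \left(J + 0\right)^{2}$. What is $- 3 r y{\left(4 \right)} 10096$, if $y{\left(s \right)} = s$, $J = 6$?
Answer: $-4361472$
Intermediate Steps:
$r = 36$ ($r = \left(6 + 0\right)^{2} = 6^{2} = 36$)
$- 3 r y{\left(4 \right)} 10096 = \left(-3\right) 36 \cdot 4 \cdot 10096 = \left(-108\right) 4 \cdot 10096 = \left(-432\right) 10096 = -4361472$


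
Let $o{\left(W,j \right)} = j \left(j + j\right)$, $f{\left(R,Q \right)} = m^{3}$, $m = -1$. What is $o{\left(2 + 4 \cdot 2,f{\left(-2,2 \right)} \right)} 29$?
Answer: $58$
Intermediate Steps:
$f{\left(R,Q \right)} = -1$ ($f{\left(R,Q \right)} = \left(-1\right)^{3} = -1$)
$o{\left(W,j \right)} = 2 j^{2}$ ($o{\left(W,j \right)} = j 2 j = 2 j^{2}$)
$o{\left(2 + 4 \cdot 2,f{\left(-2,2 \right)} \right)} 29 = 2 \left(-1\right)^{2} \cdot 29 = 2 \cdot 1 \cdot 29 = 2 \cdot 29 = 58$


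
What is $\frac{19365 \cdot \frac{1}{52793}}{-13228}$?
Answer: $- \frac{19365}{698345804} \approx -2.773 \cdot 10^{-5}$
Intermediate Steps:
$\frac{19365 \cdot \frac{1}{52793}}{-13228} = 19365 \cdot \frac{1}{52793} \left(- \frac{1}{13228}\right) = \frac{19365}{52793} \left(- \frac{1}{13228}\right) = - \frac{19365}{698345804}$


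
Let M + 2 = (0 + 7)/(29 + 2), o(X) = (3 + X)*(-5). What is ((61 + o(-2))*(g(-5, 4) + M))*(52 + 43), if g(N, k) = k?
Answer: 367080/31 ≈ 11841.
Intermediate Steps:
o(X) = -15 - 5*X
M = -55/31 (M = -2 + (0 + 7)/(29 + 2) = -2 + 7/31 = -55/31 ≈ -1.7742)
((61 + o(-2))*(g(-5, 4) + M))*(52 + 43) = ((61 + (-15 - 5*(-2)))*(4 - 55/31))*(52 + 43) = ((61 + (-15 + 10))*(69/31))*95 = ((61 - 5)*(69/31))*95 = (56*(69/31))*95 = (3864/31)*95 = 367080/31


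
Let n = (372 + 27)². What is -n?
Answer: -159201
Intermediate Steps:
n = 159201 (n = 399² = 159201)
-n = -1*159201 = -159201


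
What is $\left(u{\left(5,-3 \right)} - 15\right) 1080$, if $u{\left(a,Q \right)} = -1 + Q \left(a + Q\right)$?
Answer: $-23760$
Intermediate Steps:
$u{\left(a,Q \right)} = -1 + Q \left(Q + a\right)$
$\left(u{\left(5,-3 \right)} - 15\right) 1080 = \left(\left(-1 + \left(-3\right)^{2} - 15\right) - 15\right) 1080 = \left(\left(-1 + 9 - 15\right) - 15\right) 1080 = \left(-7 - 15\right) 1080 = \left(-22\right) 1080 = -23760$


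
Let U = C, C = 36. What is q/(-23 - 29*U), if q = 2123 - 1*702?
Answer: -1421/1067 ≈ -1.3318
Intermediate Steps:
U = 36
q = 1421 (q = 2123 - 702 = 1421)
q/(-23 - 29*U) = 1421/(-23 - 29*36) = 1421/(-23 - 1044) = 1421/(-1067) = 1421*(-1/1067) = -1421/1067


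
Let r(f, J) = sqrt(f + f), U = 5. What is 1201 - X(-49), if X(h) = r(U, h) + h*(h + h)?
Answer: -3601 - sqrt(10) ≈ -3604.2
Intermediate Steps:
r(f, J) = sqrt(2)*sqrt(f) (r(f, J) = sqrt(2*f) = sqrt(2)*sqrt(f))
X(h) = sqrt(10) + 2*h**2 (X(h) = sqrt(2)*sqrt(5) + h*(h + h) = sqrt(10) + h*(2*h) = sqrt(10) + 2*h**2)
1201 - X(-49) = 1201 - (sqrt(10) + 2*(-49)**2) = 1201 - (sqrt(10) + 2*2401) = 1201 - (sqrt(10) + 4802) = 1201 - (4802 + sqrt(10)) = 1201 + (-4802 - sqrt(10)) = -3601 - sqrt(10)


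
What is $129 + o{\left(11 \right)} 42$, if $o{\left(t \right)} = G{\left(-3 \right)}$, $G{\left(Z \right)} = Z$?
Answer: $3$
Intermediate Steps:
$o{\left(t \right)} = -3$
$129 + o{\left(11 \right)} 42 = 129 - 126 = 3$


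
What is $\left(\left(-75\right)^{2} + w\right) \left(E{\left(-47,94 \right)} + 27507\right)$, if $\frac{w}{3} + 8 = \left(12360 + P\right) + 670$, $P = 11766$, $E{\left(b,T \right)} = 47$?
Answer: $2204016906$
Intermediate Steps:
$w = 74364$ ($w = -24 + 3 \left(\left(12360 + 11766\right) + 670\right) = -24 + 3 \left(24126 + 670\right) = -24 + 3 \cdot 24796 = -24 + 74388 = 74364$)
$\left(\left(-75\right)^{2} + w\right) \left(E{\left(-47,94 \right)} + 27507\right) = \left(\left(-75\right)^{2} + 74364\right) \left(47 + 27507\right) = \left(5625 + 74364\right) 27554 = 79989 \cdot 27554 = 2204016906$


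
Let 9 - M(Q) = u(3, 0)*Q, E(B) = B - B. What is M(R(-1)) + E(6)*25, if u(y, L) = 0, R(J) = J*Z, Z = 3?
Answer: 9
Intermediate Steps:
R(J) = 3*J (R(J) = J*3 = 3*J)
E(B) = 0
M(Q) = 9 (M(Q) = 9 - 0*Q = 9 - 1*0 = 9 + 0 = 9)
M(R(-1)) + E(6)*25 = 9 + 0*25 = 9 + 0 = 9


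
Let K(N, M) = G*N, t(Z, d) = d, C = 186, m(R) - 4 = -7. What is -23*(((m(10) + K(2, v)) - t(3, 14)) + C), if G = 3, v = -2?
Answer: -4025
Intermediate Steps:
m(R) = -3 (m(R) = 4 - 7 = -3)
K(N, M) = 3*N
-23*(((m(10) + K(2, v)) - t(3, 14)) + C) = -23*(((-3 + 3*2) - 1*14) + 186) = -23*(((-3 + 6) - 14) + 186) = -23*((3 - 14) + 186) = -23*(-11 + 186) = -23*175 = -4025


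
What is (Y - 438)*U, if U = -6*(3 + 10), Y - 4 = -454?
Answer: 69264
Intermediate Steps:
Y = -450 (Y = 4 - 454 = -450)
U = -78 (U = -6*13 = -78)
(Y - 438)*U = (-450 - 438)*(-78) = -888*(-78) = 69264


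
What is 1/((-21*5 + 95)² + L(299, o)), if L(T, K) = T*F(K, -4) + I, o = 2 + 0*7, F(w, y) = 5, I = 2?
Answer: 1/1597 ≈ 0.00062617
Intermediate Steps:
o = 2 (o = 2 + 0 = 2)
L(T, K) = 2 + 5*T (L(T, K) = T*5 + 2 = 5*T + 2 = 2 + 5*T)
1/((-21*5 + 95)² + L(299, o)) = 1/((-21*5 + 95)² + (2 + 5*299)) = 1/((-3*35 + 95)² + (2 + 1495)) = 1/((-105 + 95)² + 1497) = 1/((-10)² + 1497) = 1/(100 + 1497) = 1/1597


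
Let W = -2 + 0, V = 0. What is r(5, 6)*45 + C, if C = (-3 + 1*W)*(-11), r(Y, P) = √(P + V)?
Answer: 55 + 45*√6 ≈ 165.23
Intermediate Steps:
W = -2
r(Y, P) = √P (r(Y, P) = √(P + 0) = √P)
C = 55 (C = (-3 + 1*(-2))*(-11) = (-3 - 2)*(-11) = -5*(-11) = 55)
r(5, 6)*45 + C = √6*45 + 55 = 45*√6 + 55 = 55 + 45*√6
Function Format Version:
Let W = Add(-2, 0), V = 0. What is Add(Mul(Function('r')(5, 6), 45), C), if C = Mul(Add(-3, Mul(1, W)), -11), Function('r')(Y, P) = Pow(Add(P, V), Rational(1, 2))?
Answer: Add(55, Mul(45, Pow(6, Rational(1, 2)))) ≈ 165.23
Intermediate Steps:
W = -2
Function('r')(Y, P) = Pow(P, Rational(1, 2)) (Function('r')(Y, P) = Pow(Add(P, 0), Rational(1, 2)) = Pow(P, Rational(1, 2)))
C = 55 (C = Mul(Add(-3, Mul(1, -2)), -11) = Mul(Add(-3, -2), -11) = Mul(-5, -11) = 55)
Add(Mul(Function('r')(5, 6), 45), C) = Add(Mul(Pow(6, Rational(1, 2)), 45), 55) = Add(Mul(45, Pow(6, Rational(1, 2))), 55) = Add(55, Mul(45, Pow(6, Rational(1, 2))))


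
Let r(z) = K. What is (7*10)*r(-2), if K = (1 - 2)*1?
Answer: -70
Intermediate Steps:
K = -1 (K = -1*1 = -1)
r(z) = -1
(7*10)*r(-2) = (7*10)*(-1) = 70*(-1) = -70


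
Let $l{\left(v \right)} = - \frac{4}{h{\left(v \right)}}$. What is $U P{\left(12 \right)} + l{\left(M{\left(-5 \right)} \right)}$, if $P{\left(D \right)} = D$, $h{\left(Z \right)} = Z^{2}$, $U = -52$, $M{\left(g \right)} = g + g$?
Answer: $- \frac{15601}{25} \approx -624.04$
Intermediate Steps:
$M{\left(g \right)} = 2 g$
$l{\left(v \right)} = - \frac{4}{v^{2}}$
$U P{\left(12 \right)} + l{\left(M{\left(-5 \right)} \right)} = \left(-52\right) 12 - \frac{4}{100} = -624 - \frac{4}{100} = -624 - \frac{1}{25} = - \frac{15601}{25}$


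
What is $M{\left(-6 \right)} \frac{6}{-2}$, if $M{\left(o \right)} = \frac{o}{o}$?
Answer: $-3$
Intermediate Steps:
$M{\left(o \right)} = 1$
$M{\left(-6 \right)} \frac{6}{-2} = 1 \frac{6}{-2} = 1 \cdot 6 \left(- \frac{1}{2}\right) = 1 \left(-3\right) = -3$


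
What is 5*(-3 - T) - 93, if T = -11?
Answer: -53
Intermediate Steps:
5*(-3 - T) - 93 = 5*(-3 - 1*(-11)) - 93 = 5*(-3 + 11) - 93 = 5*8 - 93 = 40 - 93 = -53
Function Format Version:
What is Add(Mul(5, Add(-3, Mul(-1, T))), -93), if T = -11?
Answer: -53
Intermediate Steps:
Add(Mul(5, Add(-3, Mul(-1, T))), -93) = Add(Mul(5, Add(-3, Mul(-1, -11))), -93) = Add(Mul(5, Add(-3, 11)), -93) = Add(Mul(5, 8), -93) = Add(40, -93) = -53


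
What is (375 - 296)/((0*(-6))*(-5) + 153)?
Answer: 79/153 ≈ 0.51634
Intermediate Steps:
(375 - 296)/((0*(-6))*(-5) + 153) = 79/(0*(-5) + 153) = 79/(0 + 153) = 79/153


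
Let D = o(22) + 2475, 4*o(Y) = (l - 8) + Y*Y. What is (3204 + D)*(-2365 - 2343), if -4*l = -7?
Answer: -109196175/4 ≈ -2.7299e+7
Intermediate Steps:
l = 7/4 (l = -¼*(-7) = 7/4 ≈ 1.7500)
o(Y) = -25/16 + Y²/4 (o(Y) = ((7/4 - 8) + Y*Y)/4 = (-25/4 + Y²)/4 = -25/16 + Y²/4)
D = 41511/16 (D = (-25/16 + (¼)*22²) + 2475 = (-25/16 + (¼)*484) + 2475 = (-25/16 + 121) + 2475 = 1911/16 + 2475 = 41511/16 ≈ 2594.4)
(3204 + D)*(-2365 - 2343) = (3204 + 41511/16)*(-2365 - 2343) = (92775/16)*(-4708) = -109196175/4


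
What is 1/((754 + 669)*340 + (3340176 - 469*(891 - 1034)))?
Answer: 1/3891063 ≈ 2.5700e-7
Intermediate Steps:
1/((754 + 669)*340 + (3340176 - 469*(891 - 1034))) = 1/(1423*340 + (3340176 - 469*(-143))) = 1/(483820 + (3340176 - 1*(-67067))) = 1/(483820 + (3340176 + 67067)) = 1/(483820 + 3407243) = 1/3891063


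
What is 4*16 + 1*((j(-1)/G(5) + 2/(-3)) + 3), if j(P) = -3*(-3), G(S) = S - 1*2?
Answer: 208/3 ≈ 69.333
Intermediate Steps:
G(S) = -2 + S (G(S) = S - 2 = -2 + S)
j(P) = 9
4*16 + 1*((j(-1)/G(5) + 2/(-3)) + 3) = 4*16 + 1*((9/(-2 + 5) + 2/(-3)) + 3) = 64 + 1*((9/3 + 2*(-1/3)) + 3) = 64 + 1*((9*(1/3) - 2/3) + 3) = 64 + 1*((3 - 2/3) + 3) = 64 + 1*(7/3 + 3) = 64 + 1*(16/3) = 64 + 16/3 = 208/3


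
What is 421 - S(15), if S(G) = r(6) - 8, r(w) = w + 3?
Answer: 420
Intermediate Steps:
r(w) = 3 + w
S(G) = 1 (S(G) = (3 + 6) - 8 = 9 - 8 = 1)
421 - S(15) = 421 - 1*1 = 421 - 1 = 420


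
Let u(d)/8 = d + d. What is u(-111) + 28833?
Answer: 27057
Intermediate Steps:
u(d) = 16*d (u(d) = 8*(d + d) = 8*(2*d) = 16*d)
u(-111) + 28833 = 16*(-111) + 28833 = -1776 + 28833 = 27057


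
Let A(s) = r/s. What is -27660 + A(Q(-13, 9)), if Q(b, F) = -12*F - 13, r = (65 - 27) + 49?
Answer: -3346947/121 ≈ -27661.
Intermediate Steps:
r = 87 (r = 38 + 49 = 87)
Q(b, F) = -13 - 12*F
A(s) = 87/s
-27660 + A(Q(-13, 9)) = -27660 + 87/(-13 - 12*9) = -27660 + 87/(-13 - 108) = -27660 + 87/(-121) = -27660 + 87*(-1/121) = -27660 - 87/121 = -3346947/121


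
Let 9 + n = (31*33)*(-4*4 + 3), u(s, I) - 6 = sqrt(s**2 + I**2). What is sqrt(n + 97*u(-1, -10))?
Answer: sqrt(-12726 + 97*sqrt(101)) ≈ 108.4*I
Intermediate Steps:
u(s, I) = 6 + sqrt(I**2 + s**2) (u(s, I) = 6 + sqrt(s**2 + I**2) = 6 + sqrt(I**2 + s**2))
n = -13308 (n = -9 + (31*33)*(-4*4 + 3) = -9 + 1023*(-16 + 3) = -9 + 1023*(-13) = -9 - 13299 = -13308)
sqrt(n + 97*u(-1, -10)) = sqrt(-13308 + 97*(6 + sqrt((-10)**2 + (-1)**2))) = sqrt(-13308 + 97*(6 + sqrt(100 + 1))) = sqrt(-13308 + 97*(6 + sqrt(101))) = sqrt(-13308 + (582 + 97*sqrt(101))) = sqrt(-12726 + 97*sqrt(101))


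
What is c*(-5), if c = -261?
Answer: 1305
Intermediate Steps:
c*(-5) = -261*(-5) = 1305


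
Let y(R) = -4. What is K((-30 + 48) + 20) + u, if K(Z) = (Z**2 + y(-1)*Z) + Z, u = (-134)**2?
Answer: 19286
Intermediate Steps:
u = 17956
K(Z) = Z**2 - 3*Z (K(Z) = (Z**2 - 4*Z) + Z = Z**2 - 3*Z)
K((-30 + 48) + 20) + u = ((-30 + 48) + 20)*(-3 + ((-30 + 48) + 20)) + 17956 = (18 + 20)*(-3 + (18 + 20)) + 17956 = 38*(-3 + 38) + 17956 = 38*35 + 17956 = 1330 + 17956 = 19286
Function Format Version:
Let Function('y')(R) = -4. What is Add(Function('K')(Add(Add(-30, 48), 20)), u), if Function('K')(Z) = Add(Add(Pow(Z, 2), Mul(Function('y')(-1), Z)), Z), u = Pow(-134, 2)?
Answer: 19286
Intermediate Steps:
u = 17956
Function('K')(Z) = Add(Pow(Z, 2), Mul(-3, Z)) (Function('K')(Z) = Add(Add(Pow(Z, 2), Mul(-4, Z)), Z) = Add(Pow(Z, 2), Mul(-3, Z)))
Add(Function('K')(Add(Add(-30, 48), 20)), u) = Add(Mul(Add(Add(-30, 48), 20), Add(-3, Add(Add(-30, 48), 20))), 17956) = Add(Mul(Add(18, 20), Add(-3, Add(18, 20))), 17956) = Add(Mul(38, Add(-3, 38)), 17956) = Add(Mul(38, 35), 17956) = Add(1330, 17956) = 19286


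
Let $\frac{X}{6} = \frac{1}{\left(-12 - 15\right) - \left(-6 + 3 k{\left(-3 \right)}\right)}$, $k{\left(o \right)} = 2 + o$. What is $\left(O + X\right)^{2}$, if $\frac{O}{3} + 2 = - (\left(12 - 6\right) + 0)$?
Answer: $\frac{5329}{9} \approx 592.11$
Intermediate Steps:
$O = -24$ ($O = -6 + 3 \left(- (\left(12 - 6\right) + 0)\right) = -6 + 3 \left(- (6 + 0)\right) = -6 + 3 \left(\left(-1\right) 6\right) = -6 + 3 \left(-6\right) = -6 - 18 = -24$)
$X = - \frac{1}{3}$ ($X = \frac{6}{\left(-12 - 15\right) + \left(6 - 3 \left(2 - 3\right)\right)} = \frac{6}{-27 + \left(6 - -3\right)} = \frac{6}{-27 + \left(6 + 3\right)} = \frac{6}{-27 + 9} = \frac{6}{-18} = 6 \left(- \frac{1}{18}\right) = - \frac{1}{3} \approx -0.33333$)
$\left(O + X\right)^{2} = \left(-24 - \frac{1}{3}\right)^{2} = \left(- \frac{73}{3}\right)^{2} = \frac{5329}{9}$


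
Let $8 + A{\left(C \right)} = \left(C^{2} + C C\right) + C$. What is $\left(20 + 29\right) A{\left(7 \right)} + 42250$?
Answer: $47003$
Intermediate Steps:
$A{\left(C \right)} = -8 + C + 2 C^{2}$ ($A{\left(C \right)} = -8 + \left(\left(C^{2} + C C\right) + C\right) = -8 + \left(\left(C^{2} + C^{2}\right) + C\right) = -8 + \left(2 C^{2} + C\right) = -8 + \left(C + 2 C^{2}\right) = -8 + C + 2 C^{2}$)
$\left(20 + 29\right) A{\left(7 \right)} + 42250 = \left(20 + 29\right) \left(-8 + 7 + 2 \cdot 7^{2}\right) + 42250 = 49 \left(-8 + 7 + 2 \cdot 49\right) + 42250 = 49 \left(-8 + 7 + 98\right) + 42250 = 49 \cdot 97 + 42250 = 4753 + 42250 = 47003$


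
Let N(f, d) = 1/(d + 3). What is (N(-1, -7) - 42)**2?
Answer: 28561/16 ≈ 1785.1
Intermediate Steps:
N(f, d) = 1/(3 + d)
(N(-1, -7) - 42)**2 = (1/(3 - 7) - 42)**2 = (1/(-4) - 42)**2 = (-1/4 - 42)**2 = (-169/4)**2 = 28561/16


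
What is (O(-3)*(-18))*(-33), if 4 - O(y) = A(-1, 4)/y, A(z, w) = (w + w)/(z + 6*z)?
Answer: 15048/7 ≈ 2149.7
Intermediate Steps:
A(z, w) = 2*w/(7*z) (A(z, w) = (2*w)/((7*z)) = (2*w)*(1/(7*z)) = 2*w/(7*z))
O(y) = 4 + 8/(7*y) (O(y) = 4 - (2/7)*4/(-1)/y = 4 - (2/7)*4*(-1)/y = 4 - (-8)/(7*y) = 4 + 8/(7*y))
(O(-3)*(-18))*(-33) = ((4 + (8/7)/(-3))*(-18))*(-33) = ((4 + (8/7)*(-1/3))*(-18))*(-33) = ((4 - 8/21)*(-18))*(-33) = ((76/21)*(-18))*(-33) = -456/7*(-33) = 15048/7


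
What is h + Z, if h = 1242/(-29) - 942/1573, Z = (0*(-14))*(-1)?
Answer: -1980984/45617 ≈ -43.426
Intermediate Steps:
Z = 0 (Z = 0*(-1) = 0)
h = -1980984/45617 (h = 1242*(-1/29) - 942*1/1573 = -1242/29 - 942/1573 = -1980984/45617 ≈ -43.426)
h + Z = -1980984/45617 + 0 = -1980984/45617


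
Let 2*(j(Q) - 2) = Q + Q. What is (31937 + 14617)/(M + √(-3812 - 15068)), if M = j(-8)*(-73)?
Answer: 5097663/52681 - 93108*I*√295/52681 ≈ 96.765 - 30.356*I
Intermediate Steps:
j(Q) = 2 + Q (j(Q) = 2 + (Q + Q)/2 = 2 + (2*Q)/2 = 2 + Q)
M = 438 (M = (2 - 8)*(-73) = -6*(-73) = 438)
(31937 + 14617)/(M + √(-3812 - 15068)) = (31937 + 14617)/(438 + √(-3812 - 15068)) = 46554/(438 + √(-18880)) = 46554/(438 + 8*I*√295)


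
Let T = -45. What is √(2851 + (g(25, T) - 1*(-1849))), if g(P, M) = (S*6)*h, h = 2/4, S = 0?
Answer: 10*√47 ≈ 68.557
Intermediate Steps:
h = ½ (h = 2*(¼) = ½ ≈ 0.50000)
g(P, M) = 0 (g(P, M) = (0*6)*(½) = 0*(½) = 0)
√(2851 + (g(25, T) - 1*(-1849))) = √(2851 + (0 - 1*(-1849))) = √(2851 + (0 + 1849)) = √(2851 + 1849) = √4700 = 10*√47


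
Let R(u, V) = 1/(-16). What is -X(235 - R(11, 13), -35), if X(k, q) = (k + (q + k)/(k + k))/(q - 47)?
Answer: 14170729/4934432 ≈ 2.8718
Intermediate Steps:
R(u, V) = -1/16
X(k, q) = (k + (k + q)/(2*k))/(-47 + q) (X(k, q) = (k + (k + q)/((2*k)))/(-47 + q) = (k + (k + q)*(1/(2*k)))/(-47 + q) = (k + (k + q)/(2*k))/(-47 + q))
-X(235 - R(11, 13), -35) = -((235 - 1*(-1/16)) - 35 + 2*(235 - 1*(-1/16))²)/(2*(235 - 1*(-1/16))*(-47 - 35)) = -((235 + 1/16) - 35 + 2*(235 + 1/16)²)/(2*(235 + 1/16)*(-82)) = -(-1)*(3761/16 - 35 + 2*(3761/16)²)/(2*3761/16*82) = -16*(-1)*(3761/16 - 35 + 2*(14145121/256))/(2*3761*82) = -16*(-1)*(3761/16 - 35 + 14145121/128)/(2*3761*82) = -16*(-1)*14170729/(2*3761*82*128) = -1*(-14170729/4934432) = 14170729/4934432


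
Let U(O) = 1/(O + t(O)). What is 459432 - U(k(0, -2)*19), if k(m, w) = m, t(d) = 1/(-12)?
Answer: 459444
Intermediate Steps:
t(d) = -1/12
U(O) = 1/(-1/12 + O) (U(O) = 1/(O - 1/12) = 1/(-1/12 + O))
459432 - U(k(0, -2)*19) = 459432 - 12/(-1 + 12*(0*19)) = 459432 - 12/(-1 + 12*0) = 459432 - 12/(-1 + 0) = 459432 - 12/(-1) = 459432 - 12*(-1) = 459432 - 1*(-12) = 459432 + 12 = 459444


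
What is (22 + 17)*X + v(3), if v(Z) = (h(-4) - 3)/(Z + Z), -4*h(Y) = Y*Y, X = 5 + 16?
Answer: 4907/6 ≈ 817.83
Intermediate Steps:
X = 21
h(Y) = -Y²/4 (h(Y) = -Y*Y/4 = -Y²/4)
v(Z) = -7/(2*Z) (v(Z) = (-¼*(-4)² - 3)/(Z + Z) = (-¼*16 - 3)/((2*Z)) = (-4 - 3)*(1/(2*Z)) = -7/(2*Z))
(22 + 17)*X + v(3) = (22 + 17)*21 - 7/2/3 = 39*21 - 7/2*⅓ = 819 - 7/6 = 4907/6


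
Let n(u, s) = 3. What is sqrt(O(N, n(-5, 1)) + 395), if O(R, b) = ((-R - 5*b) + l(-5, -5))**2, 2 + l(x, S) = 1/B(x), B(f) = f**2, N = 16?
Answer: sqrt(925851)/25 ≈ 38.488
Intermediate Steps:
l(x, S) = -2 + x**(-2) (l(x, S) = -2 + 1/(x**2) = -2 + x**(-2))
O(R, b) = (-49/25 - R - 5*b)**2 (O(R, b) = ((-R - 5*b) + (-2 + (-5)**(-2)))**2 = ((-R - 5*b) + (-2 + 1/25))**2 = ((-R - 5*b) - 49/25)**2 = (-49/25 - R - 5*b)**2)
sqrt(O(N, n(-5, 1)) + 395) = sqrt((49 + 25*16 + 125*3)**2/625 + 395) = sqrt((49 + 400 + 375)**2/625 + 395) = sqrt((1/625)*824**2 + 395) = sqrt((1/625)*678976 + 395) = sqrt(678976/625 + 395) = sqrt(925851/625) = sqrt(925851)/25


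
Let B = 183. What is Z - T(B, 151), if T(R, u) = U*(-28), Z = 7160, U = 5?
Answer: 7300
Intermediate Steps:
T(R, u) = -140 (T(R, u) = 5*(-28) = -140)
Z - T(B, 151) = 7160 - 1*(-140) = 7160 + 140 = 7300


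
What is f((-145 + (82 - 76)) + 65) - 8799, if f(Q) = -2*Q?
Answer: -8651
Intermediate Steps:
f((-145 + (82 - 76)) + 65) - 8799 = -2*((-145 + (82 - 76)) + 65) - 8799 = -2*((-145 + 6) + 65) - 8799 = -2*(-139 + 65) - 8799 = -2*(-74) - 8799 = 148 - 8799 = -8651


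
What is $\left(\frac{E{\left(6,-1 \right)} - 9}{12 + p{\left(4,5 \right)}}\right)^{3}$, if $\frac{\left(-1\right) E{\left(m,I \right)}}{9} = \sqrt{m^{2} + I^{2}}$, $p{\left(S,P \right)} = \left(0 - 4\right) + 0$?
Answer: $- \frac{5103}{32} - \frac{3645 \sqrt{37}}{64} \approx -505.9$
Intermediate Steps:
$p{\left(S,P \right)} = -4$ ($p{\left(S,P \right)} = -4 + 0 = -4$)
$E{\left(m,I \right)} = - 9 \sqrt{I^{2} + m^{2}}$ ($E{\left(m,I \right)} = - 9 \sqrt{m^{2} + I^{2}} = - 9 \sqrt{I^{2} + m^{2}}$)
$\left(\frac{E{\left(6,-1 \right)} - 9}{12 + p{\left(4,5 \right)}}\right)^{3} = \left(\frac{- 9 \sqrt{\left(-1\right)^{2} + 6^{2}} - 9}{12 - 4}\right)^{3} = \left(\frac{- 9 \sqrt{1 + 36} - 9}{8}\right)^{3} = \left(\left(- 9 \sqrt{37} - 9\right) \frac{1}{8}\right)^{3} = \left(\left(-9 - 9 \sqrt{37}\right) \frac{1}{8}\right)^{3} = \left(- \frac{9}{8} - \frac{9 \sqrt{37}}{8}\right)^{3}$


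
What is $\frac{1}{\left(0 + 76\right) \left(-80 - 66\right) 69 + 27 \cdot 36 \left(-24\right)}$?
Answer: $- \frac{1}{788952} \approx -1.2675 \cdot 10^{-6}$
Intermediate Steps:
$\frac{1}{\left(0 + 76\right) \left(-80 - 66\right) 69 + 27 \cdot 36 \left(-24\right)} = \frac{1}{76 \left(-146\right) 69 + 972 \left(-24\right)} = \frac{1}{\left(-11096\right) 69 - 23328} = \frac{1}{-765624 - 23328} = \frac{1}{-788952} = - \frac{1}{788952}$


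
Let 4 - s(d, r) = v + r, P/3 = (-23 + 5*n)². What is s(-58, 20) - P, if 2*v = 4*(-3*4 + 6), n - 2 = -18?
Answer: -31831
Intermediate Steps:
n = -16 (n = 2 - 18 = -16)
v = -12 (v = (4*(-3*4 + 6))/2 = (4*(-12 + 6))/2 = (4*(-6))/2 = (½)*(-24) = -12)
P = 31827 (P = 3*(-23 + 5*(-16))² = 3*(-23 - 80)² = 3*(-103)² = 3*10609 = 31827)
s(d, r) = 16 - r (s(d, r) = 4 - (-12 + r) = 4 + (12 - r) = 16 - r)
s(-58, 20) - P = (16 - 1*20) - 1*31827 = (16 - 20) - 31827 = -4 - 31827 = -31831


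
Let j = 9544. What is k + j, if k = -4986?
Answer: 4558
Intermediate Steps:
k + j = -4986 + 9544 = 4558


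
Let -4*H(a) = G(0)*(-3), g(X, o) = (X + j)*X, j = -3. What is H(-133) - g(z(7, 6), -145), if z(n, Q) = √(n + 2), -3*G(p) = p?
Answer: 0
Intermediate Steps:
G(p) = -p/3
z(n, Q) = √(2 + n)
g(X, o) = X*(-3 + X) (g(X, o) = (X - 3)*X = (-3 + X)*X = X*(-3 + X))
H(a) = 0 (H(a) = -(-⅓*0)*(-3)/4 = -0*(-3) = -¼*0 = 0)
H(-133) - g(z(7, 6), -145) = 0 - √(2 + 7)*(-3 + √(2 + 7)) = 0 - √9*(-3 + √9) = 0 - 3*(-3 + 3) = 0 - 3*0 = 0 - 1*0 = 0 + 0 = 0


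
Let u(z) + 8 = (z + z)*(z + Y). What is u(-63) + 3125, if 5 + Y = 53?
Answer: 5007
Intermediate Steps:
Y = 48 (Y = -5 + 53 = 48)
u(z) = -8 + 2*z*(48 + z) (u(z) = -8 + (z + z)*(z + 48) = -8 + (2*z)*(48 + z) = -8 + 2*z*(48 + z))
u(-63) + 3125 = (-8 + 2*(-63)² + 96*(-63)) + 3125 = (-8 + 2*3969 - 6048) + 3125 = (-8 + 7938 - 6048) + 3125 = 1882 + 3125 = 5007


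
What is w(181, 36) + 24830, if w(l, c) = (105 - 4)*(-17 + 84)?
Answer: 31597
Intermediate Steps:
w(l, c) = 6767 (w(l, c) = 101*67 = 6767)
w(181, 36) + 24830 = 6767 + 24830 = 31597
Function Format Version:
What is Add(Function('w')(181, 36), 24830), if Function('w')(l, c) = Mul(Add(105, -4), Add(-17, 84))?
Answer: 31597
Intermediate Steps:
Function('w')(l, c) = 6767 (Function('w')(l, c) = Mul(101, 67) = 6767)
Add(Function('w')(181, 36), 24830) = Add(6767, 24830) = 31597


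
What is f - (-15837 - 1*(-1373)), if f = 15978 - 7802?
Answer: 22640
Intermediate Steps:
f = 8176
f - (-15837 - 1*(-1373)) = 8176 - (-15837 - 1*(-1373)) = 8176 - (-15837 + 1373) = 8176 - 1*(-14464) = 8176 + 14464 = 22640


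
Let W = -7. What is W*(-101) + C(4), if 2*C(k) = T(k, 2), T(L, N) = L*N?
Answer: 711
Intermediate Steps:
C(k) = k (C(k) = (k*2)/2 = (2*k)/2 = k)
W*(-101) + C(4) = -7*(-101) + 4 = 707 + 4 = 711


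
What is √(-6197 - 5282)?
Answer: I*√11479 ≈ 107.14*I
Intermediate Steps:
√(-6197 - 5282) = √(-11479) = I*√11479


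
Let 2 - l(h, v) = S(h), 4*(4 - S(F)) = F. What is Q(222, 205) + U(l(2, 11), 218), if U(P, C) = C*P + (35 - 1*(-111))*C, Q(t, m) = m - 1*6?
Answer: 31700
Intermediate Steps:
S(F) = 4 - F/4
l(h, v) = -2 + h/4 (l(h, v) = 2 - (4 - h/4) = 2 + (-4 + h/4) = -2 + h/4)
Q(t, m) = -6 + m (Q(t, m) = m - 6 = -6 + m)
U(P, C) = 146*C + C*P (U(P, C) = C*P + (35 + 111)*C = C*P + 146*C = 146*C + C*P)
Q(222, 205) + U(l(2, 11), 218) = (-6 + 205) + 218*(146 + (-2 + (¼)*2)) = 199 + 218*(146 + (-2 + ½)) = 199 + 218*(146 - 3/2) = 199 + 218*(289/2) = 199 + 31501 = 31700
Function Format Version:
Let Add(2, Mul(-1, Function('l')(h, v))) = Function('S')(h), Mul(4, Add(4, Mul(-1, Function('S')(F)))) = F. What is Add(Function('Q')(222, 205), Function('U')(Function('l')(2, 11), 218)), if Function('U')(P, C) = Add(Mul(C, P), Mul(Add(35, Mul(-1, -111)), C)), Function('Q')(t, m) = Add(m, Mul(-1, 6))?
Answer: 31700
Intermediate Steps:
Function('S')(F) = Add(4, Mul(Rational(-1, 4), F))
Function('l')(h, v) = Add(-2, Mul(Rational(1, 4), h)) (Function('l')(h, v) = Add(2, Mul(-1, Add(4, Mul(Rational(-1, 4), h)))) = Add(2, Add(-4, Mul(Rational(1, 4), h))) = Add(-2, Mul(Rational(1, 4), h)))
Function('Q')(t, m) = Add(-6, m) (Function('Q')(t, m) = Add(m, -6) = Add(-6, m))
Function('U')(P, C) = Add(Mul(146, C), Mul(C, P)) (Function('U')(P, C) = Add(Mul(C, P), Mul(Add(35, 111), C)) = Add(Mul(C, P), Mul(146, C)) = Add(Mul(146, C), Mul(C, P)))
Add(Function('Q')(222, 205), Function('U')(Function('l')(2, 11), 218)) = Add(Add(-6, 205), Mul(218, Add(146, Add(-2, Mul(Rational(1, 4), 2))))) = Add(199, Mul(218, Add(146, Add(-2, Rational(1, 2))))) = Add(199, Mul(218, Add(146, Rational(-3, 2)))) = Add(199, Mul(218, Rational(289, 2))) = Add(199, 31501) = 31700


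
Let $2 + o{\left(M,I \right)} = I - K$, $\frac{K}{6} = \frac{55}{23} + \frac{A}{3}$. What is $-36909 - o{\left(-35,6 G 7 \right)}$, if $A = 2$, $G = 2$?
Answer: $- \frac{850371}{23} \approx -36973.0$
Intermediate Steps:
$K = \frac{422}{23}$ ($K = 6 \left(\frac{55}{23} + \frac{2}{3}\right) = 6 \cdot \frac{211}{69} = \frac{422}{23} \approx 18.348$)
$o{\left(M,I \right)} = - \frac{468}{23} + I$ ($o{\left(M,I \right)} = -2 + \left(I - \frac{422}{23}\right) = -2 + \left(- \frac{422}{23} + I\right) = - \frac{468}{23} + I$)
$-36909 - o{\left(-35,6 G 7 \right)} = -36909 - \left(- \frac{468}{23} + 6 \cdot 2 \cdot 7\right) = -36909 - \left(- \frac{468}{23} + 12 \cdot 7\right) = -36909 - \left(- \frac{468}{23} + 84\right) = -36909 - \frac{1464}{23} = - \frac{850371}{23}$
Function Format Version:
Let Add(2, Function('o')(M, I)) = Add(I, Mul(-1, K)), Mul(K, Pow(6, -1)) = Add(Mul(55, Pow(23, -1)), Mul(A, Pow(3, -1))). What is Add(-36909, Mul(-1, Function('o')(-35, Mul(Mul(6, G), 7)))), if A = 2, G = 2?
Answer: Rational(-850371, 23) ≈ -36973.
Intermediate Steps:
K = Rational(422, 23) (K = Mul(6, Add(Mul(55, Pow(23, -1)), Mul(2, Pow(3, -1)))) = Mul(6, Add(Mul(55, Rational(1, 23)), Mul(2, Rational(1, 3)))) = Mul(6, Add(Rational(55, 23), Rational(2, 3))) = Mul(6, Rational(211, 69)) = Rational(422, 23) ≈ 18.348)
Function('o')(M, I) = Add(Rational(-468, 23), I) (Function('o')(M, I) = Add(-2, Add(I, Mul(-1, Rational(422, 23)))) = Add(-2, Add(I, Rational(-422, 23))) = Add(-2, Add(Rational(-422, 23), I)) = Add(Rational(-468, 23), I))
Add(-36909, Mul(-1, Function('o')(-35, Mul(Mul(6, G), 7)))) = Add(-36909, Mul(-1, Add(Rational(-468, 23), Mul(Mul(6, 2), 7)))) = Add(-36909, Mul(-1, Add(Rational(-468, 23), Mul(12, 7)))) = Add(-36909, Mul(-1, Add(Rational(-468, 23), 84))) = Add(-36909, Mul(-1, Rational(1464, 23))) = Add(-36909, Rational(-1464, 23)) = Rational(-850371, 23)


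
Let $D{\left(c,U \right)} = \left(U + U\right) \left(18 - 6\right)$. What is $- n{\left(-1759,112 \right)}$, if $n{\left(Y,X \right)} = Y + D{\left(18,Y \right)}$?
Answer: $43975$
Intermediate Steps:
$D{\left(c,U \right)} = 24 U$ ($D{\left(c,U \right)} = 2 U 12 = 24 U$)
$n{\left(Y,X \right)} = 25 Y$ ($n{\left(Y,X \right)} = Y + 24 Y = 25 Y$)
$- n{\left(-1759,112 \right)} = - 25 \left(-1759\right) = \left(-1\right) \left(-43975\right) = 43975$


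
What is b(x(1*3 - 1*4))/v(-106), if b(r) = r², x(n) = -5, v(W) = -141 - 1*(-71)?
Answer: -5/14 ≈ -0.35714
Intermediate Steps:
v(W) = -70 (v(W) = -141 + 71 = -70)
b(x(1*3 - 1*4))/v(-106) = (-5)²/(-70) = 25*(-1/70) = -5/14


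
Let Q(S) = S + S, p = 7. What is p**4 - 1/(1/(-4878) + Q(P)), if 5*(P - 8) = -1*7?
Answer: 772960753/321943 ≈ 2400.9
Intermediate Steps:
P = 33/5 (P = 8 + (-1*7)/5 = 8 + (1/5)*(-7) = 8 - 7/5 = 33/5 ≈ 6.6000)
Q(S) = 2*S
p**4 - 1/(1/(-4878) + Q(P)) = 7**4 - 1/(1/(-4878) + 2*(33/5)) = 2401 - 1/(-1/4878 + 66/5) = 2401 - 1/321943/24390 = 2401 - 1*24390/321943 = 2401 - 24390/321943 = 772960753/321943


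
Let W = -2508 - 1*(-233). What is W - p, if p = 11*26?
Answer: -2561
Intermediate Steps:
W = -2275 (W = -2508 + 233 = -2275)
p = 286
W - p = -2275 - 1*286 = -2275 - 286 = -2561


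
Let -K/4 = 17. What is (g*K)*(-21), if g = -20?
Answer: -28560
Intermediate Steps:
K = -68 (K = -4*17 = -68)
(g*K)*(-21) = -20*(-68)*(-21) = 1360*(-21) = -28560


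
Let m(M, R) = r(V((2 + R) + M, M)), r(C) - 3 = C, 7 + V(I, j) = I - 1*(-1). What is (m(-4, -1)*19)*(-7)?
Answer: 798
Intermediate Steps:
V(I, j) = -6 + I (V(I, j) = -7 + (I - 1*(-1)) = -7 + (I + 1) = -7 + (1 + I) = -6 + I)
r(C) = 3 + C
m(M, R) = -1 + M + R (m(M, R) = 3 + (-6 + ((2 + R) + M)) = 3 + (-6 + (2 + M + R)) = 3 + (-4 + M + R) = -1 + M + R)
(m(-4, -1)*19)*(-7) = ((-1 - 4 - 1)*19)*(-7) = -6*19*(-7) = -114*(-7) = 798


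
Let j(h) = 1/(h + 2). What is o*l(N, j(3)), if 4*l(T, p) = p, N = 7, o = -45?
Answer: -9/4 ≈ -2.2500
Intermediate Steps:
j(h) = 1/(2 + h)
l(T, p) = p/4
o*l(N, j(3)) = -45/(4*(2 + 3)) = -45/(4*5) = -45*1/20 = -9/4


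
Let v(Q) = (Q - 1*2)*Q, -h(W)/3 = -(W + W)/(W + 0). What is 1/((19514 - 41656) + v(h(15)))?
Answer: -1/22118 ≈ -4.5212e-5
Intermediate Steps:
h(W) = 6 (h(W) = -(-3)*(W + W)/(W + 0) = -(-3)*(2*W)/W = -(-3)*2 = -3*(-2) = 6)
v(Q) = Q*(-2 + Q) (v(Q) = (Q - 2)*Q = (-2 + Q)*Q = Q*(-2 + Q))
1/((19514 - 41656) + v(h(15))) = 1/((19514 - 41656) + 6*(-2 + 6)) = 1/(-22142 + 6*4) = 1/(-22142 + 24) = 1/(-22118) = -1/22118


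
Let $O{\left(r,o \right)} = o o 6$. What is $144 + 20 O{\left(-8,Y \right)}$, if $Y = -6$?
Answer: $4464$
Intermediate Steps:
$O{\left(r,o \right)} = 6 o^{2}$ ($O{\left(r,o \right)} = o^{2} \cdot 6 = 6 o^{2}$)
$144 + 20 O{\left(-8,Y \right)} = 144 + 20 \cdot 6 \left(-6\right)^{2} = 144 + 20 \cdot 6 \cdot 36 = 144 + 20 \cdot 216 = 144 + 4320 = 4464$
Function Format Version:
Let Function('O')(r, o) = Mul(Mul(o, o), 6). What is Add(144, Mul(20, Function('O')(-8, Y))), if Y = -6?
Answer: 4464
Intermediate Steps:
Function('O')(r, o) = Mul(6, Pow(o, 2)) (Function('O')(r, o) = Mul(Pow(o, 2), 6) = Mul(6, Pow(o, 2)))
Add(144, Mul(20, Function('O')(-8, Y))) = Add(144, Mul(20, Mul(6, Pow(-6, 2)))) = Add(144, Mul(20, Mul(6, 36))) = Add(144, Mul(20, 216)) = Add(144, 4320) = 4464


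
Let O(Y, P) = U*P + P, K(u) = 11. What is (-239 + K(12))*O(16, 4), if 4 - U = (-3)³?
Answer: -29184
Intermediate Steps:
U = 31 (U = 4 - 1*(-3)³ = 4 - 1*(-27) = 4 + 27 = 31)
O(Y, P) = 32*P (O(Y, P) = 31*P + P = 32*P)
(-239 + K(12))*O(16, 4) = (-239 + 11)*(32*4) = -228*128 = -29184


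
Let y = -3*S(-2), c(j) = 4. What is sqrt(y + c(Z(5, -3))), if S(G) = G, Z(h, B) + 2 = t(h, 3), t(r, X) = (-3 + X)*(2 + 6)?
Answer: sqrt(10) ≈ 3.1623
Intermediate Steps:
t(r, X) = -24 + 8*X (t(r, X) = (-3 + X)*8 = -24 + 8*X)
Z(h, B) = -2 (Z(h, B) = -2 + (-24 + 8*3) = -2 + (-24 + 24) = -2 + 0 = -2)
y = 6 (y = -3*(-2) = 6)
sqrt(y + c(Z(5, -3))) = sqrt(6 + 4) = sqrt(10)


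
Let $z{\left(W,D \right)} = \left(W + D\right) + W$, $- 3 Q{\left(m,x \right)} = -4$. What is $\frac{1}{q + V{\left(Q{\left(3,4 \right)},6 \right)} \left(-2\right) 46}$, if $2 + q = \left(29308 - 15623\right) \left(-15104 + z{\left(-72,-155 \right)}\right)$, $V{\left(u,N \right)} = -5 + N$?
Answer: $- \frac{1}{210790149} \approx -4.7441 \cdot 10^{-9}$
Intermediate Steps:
$Q{\left(m,x \right)} = \frac{4}{3}$ ($Q{\left(m,x \right)} = \left(- \frac{1}{3}\right) \left(-4\right) = \frac{4}{3}$)
$z{\left(W,D \right)} = D + 2 W$ ($z{\left(W,D \right)} = \left(D + W\right) + W = D + 2 W$)
$q = -210790057$ ($q = -2 + \left(29308 - 15623\right) \left(-15104 + \left(-155 + 2 \left(-72\right)\right)\right) = -2 + 13685 \left(-15104 - 299\right) = -2 + 13685 \left(-15403\right) = -2 - 210790055 = -210790057$)
$\frac{1}{q + V{\left(Q{\left(3,4 \right)},6 \right)} \left(-2\right) 46} = \frac{1}{-210790057 + \left(-5 + 6\right) \left(-2\right) 46} = \frac{1}{-210790057 + 1 \left(-2\right) 46} = \frac{1}{-210790057 - 92} = \frac{1}{-210790149} = - \frac{1}{210790149}$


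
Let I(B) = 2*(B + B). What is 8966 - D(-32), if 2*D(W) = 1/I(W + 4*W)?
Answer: 11476481/1280 ≈ 8966.0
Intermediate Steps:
I(B) = 4*B (I(B) = 2*(2*B) = 4*B)
D(W) = 1/(40*W) (D(W) = 1/(2*((4*(W + 4*W)))) = 1/(2*((4*(5*W)))) = 1/(2*((20*W))) = (1/(20*W))/2 = 1/(40*W))
8966 - D(-32) = 8966 - 1/(40*(-32)) = 8966 - (-1)/(40*32) = 8966 - 1*(-1/1280) = 8966 + 1/1280 = 11476481/1280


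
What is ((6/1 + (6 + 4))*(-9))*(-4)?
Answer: 576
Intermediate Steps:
((6/1 + (6 + 4))*(-9))*(-4) = ((6*1 + 10)*(-9))*(-4) = ((6 + 10)*(-9))*(-4) = (16*(-9))*(-4) = -144*(-4) = 576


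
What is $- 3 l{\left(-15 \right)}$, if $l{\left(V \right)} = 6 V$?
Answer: $270$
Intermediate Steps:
$- 3 l{\left(-15 \right)} = - 3 \cdot 6 \left(-15\right) = \left(-3\right) \left(-90\right) = 270$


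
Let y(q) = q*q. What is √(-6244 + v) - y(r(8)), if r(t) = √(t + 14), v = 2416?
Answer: -22 + 2*I*√957 ≈ -22.0 + 61.871*I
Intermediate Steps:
r(t) = √(14 + t)
y(q) = q²
√(-6244 + v) - y(r(8)) = √(-6244 + 2416) - (√(14 + 8))² = √(-3828) - (√22)² = 2*I*√957 - 1*22 = 2*I*√957 - 22 = -22 + 2*I*√957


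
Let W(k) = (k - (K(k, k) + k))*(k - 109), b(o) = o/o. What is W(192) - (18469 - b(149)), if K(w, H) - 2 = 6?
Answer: -19132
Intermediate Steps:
b(o) = 1
K(w, H) = 8 (K(w, H) = 2 + 6 = 8)
W(k) = 872 - 8*k (W(k) = (k - (8 + k))*(k - 109) = (k + (-8 - k))*(-109 + k) = -8*(-109 + k) = 872 - 8*k)
W(192) - (18469 - b(149)) = (872 - 8*192) - (18469 - 1*1) = (872 - 1536) - (18469 - 1) = -664 - 1*18468 = -664 - 18468 = -19132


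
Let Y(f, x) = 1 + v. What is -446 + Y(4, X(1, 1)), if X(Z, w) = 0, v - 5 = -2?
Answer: -442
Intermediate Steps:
v = 3 (v = 5 - 2 = 3)
Y(f, x) = 4 (Y(f, x) = 1 + 3 = 4)
-446 + Y(4, X(1, 1)) = -446 + 4 = -442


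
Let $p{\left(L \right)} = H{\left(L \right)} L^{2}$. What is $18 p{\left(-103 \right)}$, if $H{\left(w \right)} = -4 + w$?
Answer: $-20432934$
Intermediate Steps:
$p{\left(L \right)} = L^{2} \left(-4 + L\right)$ ($p{\left(L \right)} = \left(-4 + L\right) L^{2} = L^{2} \left(-4 + L\right)$)
$18 p{\left(-103 \right)} = 18 \left(-103\right)^{2} \left(-4 - 103\right) = 18 \cdot 10609 \left(-107\right) = 18 \left(-1135163\right) = -20432934$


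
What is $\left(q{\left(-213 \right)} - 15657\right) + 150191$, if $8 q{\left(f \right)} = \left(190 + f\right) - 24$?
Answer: $\frac{1076225}{8} \approx 1.3453 \cdot 10^{5}$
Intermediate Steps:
$q{\left(f \right)} = \frac{83}{4} + \frac{f}{8}$ ($q{\left(f \right)} = \frac{\left(190 + f\right) - 24}{8} = \frac{166 + f}{8} = \frac{83}{4} + \frac{f}{8}$)
$\left(q{\left(-213 \right)} - 15657\right) + 150191 = \left(\left(\frac{83}{4} + \frac{1}{8} \left(-213\right)\right) - 15657\right) + 150191 = \left(\left(\frac{83}{4} - \frac{213}{8}\right) - 15657\right) + 150191 = \left(- \frac{47}{8} - 15657\right) + 150191 = - \frac{125303}{8} + 150191 = \frac{1076225}{8}$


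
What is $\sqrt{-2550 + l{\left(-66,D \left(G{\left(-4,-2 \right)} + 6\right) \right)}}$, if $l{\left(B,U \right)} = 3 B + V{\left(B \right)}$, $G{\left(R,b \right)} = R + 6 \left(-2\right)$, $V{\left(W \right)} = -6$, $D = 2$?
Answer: $9 i \sqrt{34} \approx 52.479 i$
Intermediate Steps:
$G{\left(R,b \right)} = -12 + R$ ($G{\left(R,b \right)} = R - 12 = -12 + R$)
$l{\left(B,U \right)} = -6 + 3 B$ ($l{\left(B,U \right)} = 3 B - 6 = -6 + 3 B$)
$\sqrt{-2550 + l{\left(-66,D \left(G{\left(-4,-2 \right)} + 6\right) \right)}} = \sqrt{-2550 + \left(-6 + 3 \left(-66\right)\right)} = \sqrt{-2550 - 204} = \sqrt{-2754} = 9 i \sqrt{34}$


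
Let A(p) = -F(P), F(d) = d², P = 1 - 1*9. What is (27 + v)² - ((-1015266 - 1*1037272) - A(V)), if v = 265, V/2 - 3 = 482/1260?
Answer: 2137738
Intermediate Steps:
V = 2131/315 (V = 6 + 2*(482/1260) = 6 + 2*(482*(1/1260)) = 6 + 2*(241/630) = 6 + 241/315 = 2131/315 ≈ 6.7651)
P = -8 (P = 1 - 9 = -8)
A(p) = -64 (A(p) = -1*(-8)² = -1*64 = -64)
(27 + v)² - ((-1015266 - 1*1037272) - A(V)) = (27 + 265)² - ((-1015266 - 1*1037272) - 1*(-64)) = 292² - ((-1015266 - 1037272) + 64) = 85264 - (-2052538 + 64) = 85264 - 1*(-2052474) = 85264 + 2052474 = 2137738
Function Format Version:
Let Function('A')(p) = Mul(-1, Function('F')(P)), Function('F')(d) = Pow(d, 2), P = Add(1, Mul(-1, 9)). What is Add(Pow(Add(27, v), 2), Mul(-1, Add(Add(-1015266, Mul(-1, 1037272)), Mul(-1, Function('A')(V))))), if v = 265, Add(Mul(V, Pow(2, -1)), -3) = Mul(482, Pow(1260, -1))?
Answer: 2137738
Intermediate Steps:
V = Rational(2131, 315) (V = Add(6, Mul(2, Mul(482, Pow(1260, -1)))) = Add(6, Mul(2, Mul(482, Rational(1, 1260)))) = Add(6, Mul(2, Rational(241, 630))) = Add(6, Rational(241, 315)) = Rational(2131, 315) ≈ 6.7651)
P = -8 (P = Add(1, -9) = -8)
Function('A')(p) = -64 (Function('A')(p) = Mul(-1, Pow(-8, 2)) = Mul(-1, 64) = -64)
Add(Pow(Add(27, v), 2), Mul(-1, Add(Add(-1015266, Mul(-1, 1037272)), Mul(-1, Function('A')(V))))) = Add(Pow(Add(27, 265), 2), Mul(-1, Add(Add(-1015266, Mul(-1, 1037272)), Mul(-1, -64)))) = Add(Pow(292, 2), Mul(-1, Add(Add(-1015266, -1037272), 64))) = Add(85264, Mul(-1, Add(-2052538, 64))) = Add(85264, Mul(-1, -2052474)) = Add(85264, 2052474) = 2137738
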